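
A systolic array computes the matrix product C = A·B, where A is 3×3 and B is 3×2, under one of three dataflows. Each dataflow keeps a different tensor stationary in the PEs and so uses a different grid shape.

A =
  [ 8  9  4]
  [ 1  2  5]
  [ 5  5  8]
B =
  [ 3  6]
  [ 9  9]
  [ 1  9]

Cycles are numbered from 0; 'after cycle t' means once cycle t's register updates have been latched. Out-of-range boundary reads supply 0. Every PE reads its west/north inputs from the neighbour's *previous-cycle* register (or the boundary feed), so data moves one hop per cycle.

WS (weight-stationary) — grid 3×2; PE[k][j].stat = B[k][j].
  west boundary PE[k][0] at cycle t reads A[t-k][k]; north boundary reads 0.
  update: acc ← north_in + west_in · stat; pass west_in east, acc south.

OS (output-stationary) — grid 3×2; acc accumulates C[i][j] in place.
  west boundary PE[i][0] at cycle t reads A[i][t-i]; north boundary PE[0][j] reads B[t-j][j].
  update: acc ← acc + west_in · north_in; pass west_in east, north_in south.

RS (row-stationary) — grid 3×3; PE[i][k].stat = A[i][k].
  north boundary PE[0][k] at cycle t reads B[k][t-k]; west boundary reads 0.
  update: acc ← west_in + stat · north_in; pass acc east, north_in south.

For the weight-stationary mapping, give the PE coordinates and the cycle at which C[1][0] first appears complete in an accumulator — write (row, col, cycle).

WS: C[1][0] accumulates in PE[2][0]:
  step 0 · PE2,0: acc=0; fwd→0 fwd↓0
  step 1 · PE2,0: acc=0; fwd→0 fwd↓0
  step 2 · PE2,0: acc=109; fwd→4 fwd↓109
  step 3 · PE2,0: acc=26; fwd→5 fwd↓26

(row, col, cycle) = (2, 0, 3)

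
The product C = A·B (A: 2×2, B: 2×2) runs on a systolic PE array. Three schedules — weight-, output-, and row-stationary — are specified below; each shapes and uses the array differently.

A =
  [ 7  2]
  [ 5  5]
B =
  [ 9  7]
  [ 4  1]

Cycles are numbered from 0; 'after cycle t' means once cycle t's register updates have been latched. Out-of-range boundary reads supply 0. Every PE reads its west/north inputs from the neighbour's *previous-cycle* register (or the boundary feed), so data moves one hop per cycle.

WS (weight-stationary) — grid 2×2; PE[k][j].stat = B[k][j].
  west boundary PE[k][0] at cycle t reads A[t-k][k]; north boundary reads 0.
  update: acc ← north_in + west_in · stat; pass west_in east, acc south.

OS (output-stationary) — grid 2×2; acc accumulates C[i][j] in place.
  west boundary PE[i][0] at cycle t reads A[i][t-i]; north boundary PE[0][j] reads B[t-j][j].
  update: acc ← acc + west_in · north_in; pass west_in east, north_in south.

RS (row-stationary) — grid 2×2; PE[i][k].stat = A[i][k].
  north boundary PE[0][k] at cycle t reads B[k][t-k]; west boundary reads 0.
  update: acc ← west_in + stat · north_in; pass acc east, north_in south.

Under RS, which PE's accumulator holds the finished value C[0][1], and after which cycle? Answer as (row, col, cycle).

(row, col, cycle) = (0, 1, 2)

RS: C[0][1] accumulates in PE[0][1]:
  cycle 0: PE[0][1] → acc 0, east 0, south 0
  cycle 1: PE[0][1] → acc 71, east 71, south 4
  cycle 2: PE[0][1] → acc 51, east 51, south 1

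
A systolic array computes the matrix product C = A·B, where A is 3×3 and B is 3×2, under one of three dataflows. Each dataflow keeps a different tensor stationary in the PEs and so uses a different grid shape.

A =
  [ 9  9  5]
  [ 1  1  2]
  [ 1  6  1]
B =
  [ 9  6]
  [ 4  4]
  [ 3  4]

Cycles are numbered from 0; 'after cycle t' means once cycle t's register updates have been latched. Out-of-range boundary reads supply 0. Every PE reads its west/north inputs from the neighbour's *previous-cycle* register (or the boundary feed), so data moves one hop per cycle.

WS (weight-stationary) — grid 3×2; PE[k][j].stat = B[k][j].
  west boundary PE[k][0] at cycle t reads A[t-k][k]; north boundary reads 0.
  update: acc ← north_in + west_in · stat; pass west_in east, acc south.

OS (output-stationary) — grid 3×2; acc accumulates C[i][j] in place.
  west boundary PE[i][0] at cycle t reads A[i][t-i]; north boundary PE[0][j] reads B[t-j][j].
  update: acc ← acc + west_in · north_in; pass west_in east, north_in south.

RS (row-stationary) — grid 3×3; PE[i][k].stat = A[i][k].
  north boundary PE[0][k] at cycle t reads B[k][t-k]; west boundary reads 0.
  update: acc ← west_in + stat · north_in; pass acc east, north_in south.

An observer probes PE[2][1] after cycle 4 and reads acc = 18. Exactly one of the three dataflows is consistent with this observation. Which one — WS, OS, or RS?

— WS: 3×2; PE[2][1] trace:
  c0 r2c1: 0 / 0 / 0
  c1 r2c1: 0 / 0 / 0
  c2 r2c1: 0 / 0 / 0
  c3 r2c1: 110 / 5 / 110
  c4 r2c1: 18 / 2 / 18
— OS: 3×2; PE[2][1] trace:
  c0 r2c1: 0 / 0 / 0
  c1 r2c1: 0 / 0 / 0
  c2 r2c1: 0 / 0 / 0
  c3 r2c1: 6 / 1 / 6
  c4 r2c1: 30 / 6 / 4
— RS: 3×3; PE[2][1] trace:
  c0 r2c1: 0 / 0 / 0
  c1 r2c1: 0 / 0 / 0
  c2 r2c1: 0 / 0 / 0
  c3 r2c1: 33 / 33 / 4
  c4 r2c1: 30 / 30 / 4

dataflow = WS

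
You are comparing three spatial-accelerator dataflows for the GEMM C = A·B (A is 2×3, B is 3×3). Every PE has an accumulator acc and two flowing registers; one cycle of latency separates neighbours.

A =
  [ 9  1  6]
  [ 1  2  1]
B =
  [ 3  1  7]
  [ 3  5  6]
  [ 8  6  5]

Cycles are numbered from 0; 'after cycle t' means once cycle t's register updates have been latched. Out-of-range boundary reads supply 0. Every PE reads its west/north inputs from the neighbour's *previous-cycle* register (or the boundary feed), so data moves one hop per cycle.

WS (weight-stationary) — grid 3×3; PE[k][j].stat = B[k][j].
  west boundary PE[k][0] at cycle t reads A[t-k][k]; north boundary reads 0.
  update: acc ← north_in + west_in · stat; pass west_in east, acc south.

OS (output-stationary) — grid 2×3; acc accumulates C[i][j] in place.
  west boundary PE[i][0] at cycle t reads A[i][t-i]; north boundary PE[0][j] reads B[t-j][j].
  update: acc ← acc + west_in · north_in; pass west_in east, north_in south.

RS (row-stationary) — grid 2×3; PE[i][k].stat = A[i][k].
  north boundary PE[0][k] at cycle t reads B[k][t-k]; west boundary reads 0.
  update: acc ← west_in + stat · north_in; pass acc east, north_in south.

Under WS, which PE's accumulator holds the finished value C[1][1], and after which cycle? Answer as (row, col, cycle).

Under WS, C[1][1] lands at PE[2][1]:
  step 0 · PE2,1: acc=0; fwd→0 fwd↓0
  step 1 · PE2,1: acc=0; fwd→0 fwd↓0
  step 2 · PE2,1: acc=0; fwd→0 fwd↓0
  step 3 · PE2,1: acc=50; fwd→6 fwd↓50
  step 4 · PE2,1: acc=17; fwd→1 fwd↓17

(row, col, cycle) = (2, 1, 4)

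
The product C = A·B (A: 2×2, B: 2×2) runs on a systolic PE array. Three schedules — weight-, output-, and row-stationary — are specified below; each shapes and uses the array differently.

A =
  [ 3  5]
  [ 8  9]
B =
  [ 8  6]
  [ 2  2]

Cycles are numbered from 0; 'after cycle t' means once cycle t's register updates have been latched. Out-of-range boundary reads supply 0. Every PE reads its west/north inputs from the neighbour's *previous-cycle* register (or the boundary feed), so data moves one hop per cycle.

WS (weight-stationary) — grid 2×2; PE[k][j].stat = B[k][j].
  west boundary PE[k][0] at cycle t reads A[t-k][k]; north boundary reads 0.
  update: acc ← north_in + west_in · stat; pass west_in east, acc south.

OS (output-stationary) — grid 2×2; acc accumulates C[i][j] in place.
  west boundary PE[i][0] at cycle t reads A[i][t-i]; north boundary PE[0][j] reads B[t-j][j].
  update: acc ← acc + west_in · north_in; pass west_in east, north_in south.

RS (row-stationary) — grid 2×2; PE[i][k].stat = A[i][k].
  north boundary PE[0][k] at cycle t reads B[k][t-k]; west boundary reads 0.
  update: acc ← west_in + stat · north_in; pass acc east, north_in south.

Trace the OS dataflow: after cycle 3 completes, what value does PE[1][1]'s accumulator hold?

PE[1][1].acc = 66

OS (2×2). Following PE[1][1] plus its west/north inputs:
  after 0 — PE[0][1] acc=0, pass-E 0, pass-S 0
  after 0 — PE[1][0] acc=0, pass-E 0, pass-S 0
  after 0 — PE[1][1] acc=0, pass-E 0, pass-S 0
  after 1 — PE[0][1] acc=18, pass-E 3, pass-S 6
  after 1 — PE[1][0] acc=64, pass-E 8, pass-S 8
  after 1 — PE[1][1] acc=0, pass-E 0, pass-S 0
  after 2 — PE[0][1] acc=28, pass-E 5, pass-S 2
  after 2 — PE[1][0] acc=82, pass-E 9, pass-S 2
  after 2 — PE[1][1] acc=48, pass-E 8, pass-S 6
  after 3 — PE[0][1] acc=28, pass-E 0, pass-S 0
  after 3 — PE[1][0] acc=82, pass-E 0, pass-S 0
  after 3 — PE[1][1] acc=66, pass-E 9, pass-S 2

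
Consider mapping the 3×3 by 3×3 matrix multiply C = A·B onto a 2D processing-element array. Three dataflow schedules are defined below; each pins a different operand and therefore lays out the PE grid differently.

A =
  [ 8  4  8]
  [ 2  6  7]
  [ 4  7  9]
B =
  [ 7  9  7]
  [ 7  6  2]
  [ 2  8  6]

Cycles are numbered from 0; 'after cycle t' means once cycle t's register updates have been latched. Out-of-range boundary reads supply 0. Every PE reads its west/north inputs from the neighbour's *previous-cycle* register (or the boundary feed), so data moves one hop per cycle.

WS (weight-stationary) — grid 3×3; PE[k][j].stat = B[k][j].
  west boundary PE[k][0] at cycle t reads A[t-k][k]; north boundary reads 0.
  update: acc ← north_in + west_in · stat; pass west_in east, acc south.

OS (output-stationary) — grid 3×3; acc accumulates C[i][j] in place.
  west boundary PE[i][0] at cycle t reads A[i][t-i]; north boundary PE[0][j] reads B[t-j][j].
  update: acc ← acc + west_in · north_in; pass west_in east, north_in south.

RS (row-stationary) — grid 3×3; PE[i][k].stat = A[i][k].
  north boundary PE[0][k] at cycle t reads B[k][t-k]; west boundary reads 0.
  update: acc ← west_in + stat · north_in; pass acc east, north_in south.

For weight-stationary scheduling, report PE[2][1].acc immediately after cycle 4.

WS on a 3×3 grid — tracing PE[2][1] and its feeders:
  step 0 · PE1,1: acc=0; fwd→0 fwd↓0
  step 0 · PE2,0: acc=0; fwd→0 fwd↓0
  step 0 · PE2,1: acc=0; fwd→0 fwd↓0
  step 1 · PE1,1: acc=0; fwd→0 fwd↓0
  step 1 · PE2,0: acc=0; fwd→0 fwd↓0
  step 1 · PE2,1: acc=0; fwd→0 fwd↓0
  step 2 · PE1,1: acc=96; fwd→4 fwd↓96
  step 2 · PE2,0: acc=100; fwd→8 fwd↓100
  step 2 · PE2,1: acc=0; fwd→0 fwd↓0
  step 3 · PE1,1: acc=54; fwd→6 fwd↓54
  step 3 · PE2,0: acc=70; fwd→7 fwd↓70
  step 3 · PE2,1: acc=160; fwd→8 fwd↓160
  step 4 · PE1,1: acc=78; fwd→7 fwd↓78
  step 4 · PE2,0: acc=95; fwd→9 fwd↓95
  step 4 · PE2,1: acc=110; fwd→7 fwd↓110

PE[2][1].acc = 110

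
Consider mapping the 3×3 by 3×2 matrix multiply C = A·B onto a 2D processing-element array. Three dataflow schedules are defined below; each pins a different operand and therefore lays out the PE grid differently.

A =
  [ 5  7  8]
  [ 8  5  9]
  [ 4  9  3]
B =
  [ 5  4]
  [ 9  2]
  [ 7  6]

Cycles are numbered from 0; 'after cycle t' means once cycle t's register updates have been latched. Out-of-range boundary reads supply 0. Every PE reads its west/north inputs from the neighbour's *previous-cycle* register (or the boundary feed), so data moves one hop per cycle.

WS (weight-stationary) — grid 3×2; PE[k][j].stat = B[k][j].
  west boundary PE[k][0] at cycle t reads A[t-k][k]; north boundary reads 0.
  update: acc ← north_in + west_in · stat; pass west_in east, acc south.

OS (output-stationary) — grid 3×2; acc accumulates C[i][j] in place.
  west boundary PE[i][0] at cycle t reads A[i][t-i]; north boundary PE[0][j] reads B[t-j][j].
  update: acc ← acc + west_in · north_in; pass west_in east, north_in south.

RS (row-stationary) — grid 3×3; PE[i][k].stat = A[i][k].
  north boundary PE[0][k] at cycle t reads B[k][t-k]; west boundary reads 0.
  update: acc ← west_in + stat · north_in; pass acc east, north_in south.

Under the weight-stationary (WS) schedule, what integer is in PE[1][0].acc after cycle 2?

PE[1][0].acc = 85

WS on a 3×2 grid — tracing PE[1][0] and its feeders:
  [0] (0,0) acc=25 (h:5 v:25)
  [0] (1,0) acc=0 (h:0 v:0)
  [1] (0,0) acc=40 (h:8 v:40)
  [1] (1,0) acc=88 (h:7 v:88)
  [2] (0,0) acc=20 (h:4 v:20)
  [2] (1,0) acc=85 (h:5 v:85)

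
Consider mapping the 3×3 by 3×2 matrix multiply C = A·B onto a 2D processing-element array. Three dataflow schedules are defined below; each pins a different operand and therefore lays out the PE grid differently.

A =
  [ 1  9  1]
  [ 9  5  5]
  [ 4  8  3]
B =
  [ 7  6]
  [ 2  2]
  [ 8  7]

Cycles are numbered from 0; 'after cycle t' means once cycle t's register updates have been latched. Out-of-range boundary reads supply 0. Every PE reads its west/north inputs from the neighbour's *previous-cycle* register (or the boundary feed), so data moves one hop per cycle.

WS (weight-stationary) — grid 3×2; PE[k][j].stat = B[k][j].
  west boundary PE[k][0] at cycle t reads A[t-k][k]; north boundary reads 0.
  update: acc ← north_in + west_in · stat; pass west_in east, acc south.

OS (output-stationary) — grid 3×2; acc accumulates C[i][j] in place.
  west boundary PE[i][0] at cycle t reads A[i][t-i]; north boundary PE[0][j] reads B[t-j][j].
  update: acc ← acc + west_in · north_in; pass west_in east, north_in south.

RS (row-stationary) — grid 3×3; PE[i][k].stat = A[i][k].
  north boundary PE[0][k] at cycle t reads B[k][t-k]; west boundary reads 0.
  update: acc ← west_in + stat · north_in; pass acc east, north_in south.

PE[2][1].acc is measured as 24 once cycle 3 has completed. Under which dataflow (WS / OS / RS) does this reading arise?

dataflow = OS

WS (3×2 grid), PE[2][1]:
  0: (2,1).acc=0  regs=<0,0>
  1: (2,1).acc=0  regs=<0,0>
  2: (2,1).acc=0  regs=<0,0>
  3: (2,1).acc=31  regs=<1,31>
OS (3×2 grid), PE[2][1]:
  0: (2,1).acc=0  regs=<0,0>
  1: (2,1).acc=0  regs=<0,0>
  2: (2,1).acc=0  regs=<0,0>
  3: (2,1).acc=24  regs=<4,6>
RS (3×3 grid), PE[2][1]:
  0: (2,1).acc=0  regs=<0,0>
  1: (2,1).acc=0  regs=<0,0>
  2: (2,1).acc=0  regs=<0,0>
  3: (2,1).acc=44  regs=<44,2>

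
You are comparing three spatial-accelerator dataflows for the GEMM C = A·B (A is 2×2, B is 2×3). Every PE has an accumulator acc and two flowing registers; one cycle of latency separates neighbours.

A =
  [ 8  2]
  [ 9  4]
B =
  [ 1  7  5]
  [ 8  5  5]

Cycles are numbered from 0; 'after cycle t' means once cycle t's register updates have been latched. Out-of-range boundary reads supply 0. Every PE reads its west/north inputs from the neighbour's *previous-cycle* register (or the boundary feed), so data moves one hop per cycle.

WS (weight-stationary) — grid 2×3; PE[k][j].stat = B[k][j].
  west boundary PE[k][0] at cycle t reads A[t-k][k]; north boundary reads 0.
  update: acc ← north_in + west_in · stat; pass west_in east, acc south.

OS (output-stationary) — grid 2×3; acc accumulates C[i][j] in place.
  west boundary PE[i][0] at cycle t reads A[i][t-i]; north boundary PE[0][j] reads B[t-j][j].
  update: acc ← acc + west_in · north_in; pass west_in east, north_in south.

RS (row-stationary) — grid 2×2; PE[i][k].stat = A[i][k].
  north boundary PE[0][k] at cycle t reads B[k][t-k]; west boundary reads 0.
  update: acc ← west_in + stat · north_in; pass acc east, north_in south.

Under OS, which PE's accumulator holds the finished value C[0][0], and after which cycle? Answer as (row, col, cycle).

OS — PE[0][0] is where C[0][0] collects:
  cycle 0: PE[0][0] → acc 8, east 8, south 1
  cycle 1: PE[0][0] → acc 24, east 2, south 8

(row, col, cycle) = (0, 0, 1)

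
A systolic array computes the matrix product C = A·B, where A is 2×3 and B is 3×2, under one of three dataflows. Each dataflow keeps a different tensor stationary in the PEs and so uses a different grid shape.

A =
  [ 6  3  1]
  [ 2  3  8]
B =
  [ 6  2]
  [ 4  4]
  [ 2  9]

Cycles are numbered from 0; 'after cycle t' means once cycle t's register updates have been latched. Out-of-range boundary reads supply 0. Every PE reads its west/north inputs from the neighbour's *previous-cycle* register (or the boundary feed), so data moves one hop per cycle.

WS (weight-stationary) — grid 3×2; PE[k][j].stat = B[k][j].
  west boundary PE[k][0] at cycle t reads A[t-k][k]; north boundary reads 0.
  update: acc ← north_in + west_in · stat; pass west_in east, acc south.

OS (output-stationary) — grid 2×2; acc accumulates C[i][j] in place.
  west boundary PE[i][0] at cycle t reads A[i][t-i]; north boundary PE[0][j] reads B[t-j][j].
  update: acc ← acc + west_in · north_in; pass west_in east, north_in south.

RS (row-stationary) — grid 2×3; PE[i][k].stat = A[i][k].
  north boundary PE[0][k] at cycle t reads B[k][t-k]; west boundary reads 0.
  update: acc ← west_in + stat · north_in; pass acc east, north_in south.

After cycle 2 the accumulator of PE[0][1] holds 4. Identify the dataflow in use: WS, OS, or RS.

WS [3×2] PE[0][1] across cycles:
  [0] (0,1) acc=0 (h:0 v:0)
  [1] (0,1) acc=12 (h:6 v:12)
  [2] (0,1) acc=4 (h:2 v:4)
OS [2×2] PE[0][1] across cycles:
  [0] (0,1) acc=0 (h:0 v:0)
  [1] (0,1) acc=12 (h:6 v:2)
  [2] (0,1) acc=24 (h:3 v:4)
RS [2×3] PE[0][1] across cycles:
  [0] (0,1) acc=0 (h:0 v:0)
  [1] (0,1) acc=48 (h:48 v:4)
  [2] (0,1) acc=24 (h:24 v:4)

dataflow = WS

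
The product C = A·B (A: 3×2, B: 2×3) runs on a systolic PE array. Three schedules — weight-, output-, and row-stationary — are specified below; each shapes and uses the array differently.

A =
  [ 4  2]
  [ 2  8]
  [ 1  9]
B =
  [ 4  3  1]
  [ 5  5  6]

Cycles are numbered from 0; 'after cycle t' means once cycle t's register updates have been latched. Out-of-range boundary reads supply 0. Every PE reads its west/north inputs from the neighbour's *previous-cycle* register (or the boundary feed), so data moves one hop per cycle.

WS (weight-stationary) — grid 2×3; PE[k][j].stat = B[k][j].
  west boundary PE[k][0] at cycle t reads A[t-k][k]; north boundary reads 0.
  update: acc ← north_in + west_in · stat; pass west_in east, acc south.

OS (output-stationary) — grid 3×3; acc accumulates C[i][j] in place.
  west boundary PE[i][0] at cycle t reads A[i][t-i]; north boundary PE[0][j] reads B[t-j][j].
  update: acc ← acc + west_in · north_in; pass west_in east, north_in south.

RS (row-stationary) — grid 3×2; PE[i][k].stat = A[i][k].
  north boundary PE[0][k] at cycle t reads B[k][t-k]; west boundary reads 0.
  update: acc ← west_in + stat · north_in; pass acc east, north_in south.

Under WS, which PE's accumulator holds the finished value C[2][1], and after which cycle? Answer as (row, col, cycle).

Under WS, C[2][1] lands at PE[1][1]:
  cycle 0: PE[1][1] → acc 0, east 0, south 0
  cycle 1: PE[1][1] → acc 0, east 0, south 0
  cycle 2: PE[1][1] → acc 22, east 2, south 22
  cycle 3: PE[1][1] → acc 46, east 8, south 46
  cycle 4: PE[1][1] → acc 48, east 9, south 48

(row, col, cycle) = (1, 1, 4)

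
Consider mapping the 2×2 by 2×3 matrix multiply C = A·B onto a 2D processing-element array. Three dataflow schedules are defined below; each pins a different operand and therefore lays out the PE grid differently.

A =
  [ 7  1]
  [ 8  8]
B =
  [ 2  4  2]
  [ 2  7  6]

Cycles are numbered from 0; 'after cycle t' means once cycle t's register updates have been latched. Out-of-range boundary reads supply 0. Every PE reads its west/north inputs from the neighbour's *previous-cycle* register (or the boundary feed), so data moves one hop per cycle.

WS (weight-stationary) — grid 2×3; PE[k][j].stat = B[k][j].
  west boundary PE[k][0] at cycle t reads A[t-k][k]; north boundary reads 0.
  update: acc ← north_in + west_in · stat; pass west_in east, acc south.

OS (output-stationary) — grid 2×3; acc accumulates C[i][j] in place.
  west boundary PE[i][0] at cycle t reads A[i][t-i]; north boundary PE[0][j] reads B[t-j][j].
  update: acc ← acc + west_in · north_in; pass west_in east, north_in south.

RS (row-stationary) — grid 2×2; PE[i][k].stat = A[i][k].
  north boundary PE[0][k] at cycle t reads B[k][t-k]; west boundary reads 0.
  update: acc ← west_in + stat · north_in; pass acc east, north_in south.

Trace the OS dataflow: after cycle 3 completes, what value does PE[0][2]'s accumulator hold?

PE[0][2].acc = 20

OS 2×3: PE[0][2] cycle-by-cycle (with neighbour feeds):
  step 0 · PE0,1: acc=0; fwd→0 fwd↓0
  step 0 · PE0,2: acc=0; fwd→0 fwd↓0
  step 1 · PE0,1: acc=28; fwd→7 fwd↓4
  step 1 · PE0,2: acc=0; fwd→0 fwd↓0
  step 2 · PE0,1: acc=35; fwd→1 fwd↓7
  step 2 · PE0,2: acc=14; fwd→7 fwd↓2
  step 3 · PE0,1: acc=35; fwd→0 fwd↓0
  step 3 · PE0,2: acc=20; fwd→1 fwd↓6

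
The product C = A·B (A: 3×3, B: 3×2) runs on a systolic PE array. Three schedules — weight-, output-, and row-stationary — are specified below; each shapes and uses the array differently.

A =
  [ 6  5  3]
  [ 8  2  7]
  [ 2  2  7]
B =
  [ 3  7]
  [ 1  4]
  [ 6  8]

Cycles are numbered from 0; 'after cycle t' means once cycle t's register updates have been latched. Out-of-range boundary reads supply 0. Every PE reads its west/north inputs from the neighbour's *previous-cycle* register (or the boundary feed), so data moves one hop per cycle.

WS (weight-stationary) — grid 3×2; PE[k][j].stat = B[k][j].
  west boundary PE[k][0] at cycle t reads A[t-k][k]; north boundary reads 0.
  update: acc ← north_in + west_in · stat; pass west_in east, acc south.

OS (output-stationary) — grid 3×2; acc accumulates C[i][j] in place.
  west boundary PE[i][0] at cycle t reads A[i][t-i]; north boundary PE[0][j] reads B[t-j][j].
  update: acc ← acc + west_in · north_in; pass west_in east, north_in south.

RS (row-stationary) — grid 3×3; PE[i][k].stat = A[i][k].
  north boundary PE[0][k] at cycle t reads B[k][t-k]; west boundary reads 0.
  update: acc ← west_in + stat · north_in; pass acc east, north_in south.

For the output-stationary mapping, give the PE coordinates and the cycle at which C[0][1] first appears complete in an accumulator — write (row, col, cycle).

Under OS, C[0][1] lands at PE[0][1]:
  0: (0,1).acc=0  regs=<0,0>
  1: (0,1).acc=42  regs=<6,7>
  2: (0,1).acc=62  regs=<5,4>
  3: (0,1).acc=86  regs=<3,8>

(row, col, cycle) = (0, 1, 3)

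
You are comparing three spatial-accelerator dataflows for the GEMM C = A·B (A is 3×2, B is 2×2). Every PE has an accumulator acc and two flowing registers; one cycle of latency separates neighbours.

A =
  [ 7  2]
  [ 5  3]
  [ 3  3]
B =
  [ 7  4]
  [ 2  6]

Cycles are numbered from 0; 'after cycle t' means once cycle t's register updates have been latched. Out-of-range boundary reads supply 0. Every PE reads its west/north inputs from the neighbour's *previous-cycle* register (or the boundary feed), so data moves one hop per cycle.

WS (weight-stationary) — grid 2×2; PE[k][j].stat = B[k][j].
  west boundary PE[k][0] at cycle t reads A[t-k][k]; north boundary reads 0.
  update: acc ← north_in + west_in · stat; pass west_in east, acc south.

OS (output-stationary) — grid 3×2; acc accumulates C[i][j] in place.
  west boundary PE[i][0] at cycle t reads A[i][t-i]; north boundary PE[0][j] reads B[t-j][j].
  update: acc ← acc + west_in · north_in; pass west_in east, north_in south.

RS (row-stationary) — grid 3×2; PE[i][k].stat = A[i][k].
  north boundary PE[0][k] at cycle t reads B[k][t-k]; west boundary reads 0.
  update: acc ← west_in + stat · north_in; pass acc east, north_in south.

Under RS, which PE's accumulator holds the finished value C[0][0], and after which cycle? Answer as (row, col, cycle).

(row, col, cycle) = (0, 1, 1)

RS — PE[0][1] is where C[0][0] collects:
  [0] (0,1) acc=0 (h:0 v:0)
  [1] (0,1) acc=53 (h:53 v:2)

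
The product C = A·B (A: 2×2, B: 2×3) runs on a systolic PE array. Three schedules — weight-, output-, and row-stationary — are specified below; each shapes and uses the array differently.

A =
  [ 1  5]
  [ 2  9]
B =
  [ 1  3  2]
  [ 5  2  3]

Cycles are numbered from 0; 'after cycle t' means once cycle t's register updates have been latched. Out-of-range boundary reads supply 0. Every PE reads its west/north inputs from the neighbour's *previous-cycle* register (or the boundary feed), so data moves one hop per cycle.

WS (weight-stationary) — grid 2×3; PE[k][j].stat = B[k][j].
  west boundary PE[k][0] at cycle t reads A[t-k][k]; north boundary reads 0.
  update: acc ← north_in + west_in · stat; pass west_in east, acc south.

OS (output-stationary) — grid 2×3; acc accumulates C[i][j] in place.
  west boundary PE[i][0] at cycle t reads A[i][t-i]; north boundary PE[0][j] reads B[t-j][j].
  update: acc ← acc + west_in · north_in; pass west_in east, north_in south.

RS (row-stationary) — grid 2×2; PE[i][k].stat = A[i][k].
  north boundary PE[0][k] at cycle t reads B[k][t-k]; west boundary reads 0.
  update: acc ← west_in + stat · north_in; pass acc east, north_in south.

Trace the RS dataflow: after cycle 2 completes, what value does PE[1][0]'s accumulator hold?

RS (2×2). Following PE[1][0] plus its west/north inputs:
  after 0 — PE[0][0] acc=1, pass-E 1, pass-S 1
  after 0 — PE[1][0] acc=0, pass-E 0, pass-S 0
  after 1 — PE[0][0] acc=3, pass-E 3, pass-S 3
  after 1 — PE[1][0] acc=2, pass-E 2, pass-S 1
  after 2 — PE[0][0] acc=2, pass-E 2, pass-S 2
  after 2 — PE[1][0] acc=6, pass-E 6, pass-S 3

PE[1][0].acc = 6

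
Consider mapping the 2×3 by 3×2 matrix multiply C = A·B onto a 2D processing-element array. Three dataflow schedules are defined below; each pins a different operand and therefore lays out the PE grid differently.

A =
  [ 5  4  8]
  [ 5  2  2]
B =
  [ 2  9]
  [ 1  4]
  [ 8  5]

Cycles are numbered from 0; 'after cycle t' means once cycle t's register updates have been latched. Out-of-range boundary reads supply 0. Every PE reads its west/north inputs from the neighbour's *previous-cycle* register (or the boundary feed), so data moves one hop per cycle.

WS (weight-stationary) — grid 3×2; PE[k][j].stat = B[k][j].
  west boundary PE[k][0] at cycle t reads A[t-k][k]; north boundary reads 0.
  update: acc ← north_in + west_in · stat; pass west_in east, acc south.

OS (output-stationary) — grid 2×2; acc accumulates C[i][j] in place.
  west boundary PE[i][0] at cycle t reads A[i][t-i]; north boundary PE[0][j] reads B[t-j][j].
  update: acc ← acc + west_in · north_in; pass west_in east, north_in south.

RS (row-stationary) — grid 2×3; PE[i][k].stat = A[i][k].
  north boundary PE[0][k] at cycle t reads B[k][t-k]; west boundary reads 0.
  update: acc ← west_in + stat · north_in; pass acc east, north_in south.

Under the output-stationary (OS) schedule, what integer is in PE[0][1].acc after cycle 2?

PE[0][1].acc = 61

Tracing OS — 2×2 array, target PE[0][1]:
  t=0 PE[0][0]: acc=10 h=5 v=2
  t=0 PE[0][1]: acc=0 h=0 v=0
  t=1 PE[0][0]: acc=14 h=4 v=1
  t=1 PE[0][1]: acc=45 h=5 v=9
  t=2 PE[0][0]: acc=78 h=8 v=8
  t=2 PE[0][1]: acc=61 h=4 v=4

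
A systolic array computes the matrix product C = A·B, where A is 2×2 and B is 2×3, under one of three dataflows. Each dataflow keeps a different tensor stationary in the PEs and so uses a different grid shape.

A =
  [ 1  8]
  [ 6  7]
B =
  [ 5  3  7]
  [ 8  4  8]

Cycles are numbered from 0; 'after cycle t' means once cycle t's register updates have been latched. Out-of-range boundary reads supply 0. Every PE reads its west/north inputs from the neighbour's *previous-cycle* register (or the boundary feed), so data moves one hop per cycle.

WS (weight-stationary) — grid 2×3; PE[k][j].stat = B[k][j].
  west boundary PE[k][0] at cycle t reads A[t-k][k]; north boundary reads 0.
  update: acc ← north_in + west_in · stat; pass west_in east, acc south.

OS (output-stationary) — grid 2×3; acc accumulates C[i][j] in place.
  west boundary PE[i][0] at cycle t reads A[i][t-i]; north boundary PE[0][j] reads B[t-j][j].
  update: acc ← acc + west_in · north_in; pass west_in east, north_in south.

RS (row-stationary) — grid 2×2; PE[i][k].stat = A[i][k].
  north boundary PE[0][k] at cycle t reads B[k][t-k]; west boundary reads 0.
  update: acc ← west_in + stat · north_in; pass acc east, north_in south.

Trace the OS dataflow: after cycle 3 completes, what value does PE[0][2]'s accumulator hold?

PE[0][2].acc = 71

OS on a 2×3 grid — tracing PE[0][2] and its feeders:
  t=0 PE[0][1]: acc=0 h=0 v=0
  t=0 PE[0][2]: acc=0 h=0 v=0
  t=1 PE[0][1]: acc=3 h=1 v=3
  t=1 PE[0][2]: acc=0 h=0 v=0
  t=2 PE[0][1]: acc=35 h=8 v=4
  t=2 PE[0][2]: acc=7 h=1 v=7
  t=3 PE[0][1]: acc=35 h=0 v=0
  t=3 PE[0][2]: acc=71 h=8 v=8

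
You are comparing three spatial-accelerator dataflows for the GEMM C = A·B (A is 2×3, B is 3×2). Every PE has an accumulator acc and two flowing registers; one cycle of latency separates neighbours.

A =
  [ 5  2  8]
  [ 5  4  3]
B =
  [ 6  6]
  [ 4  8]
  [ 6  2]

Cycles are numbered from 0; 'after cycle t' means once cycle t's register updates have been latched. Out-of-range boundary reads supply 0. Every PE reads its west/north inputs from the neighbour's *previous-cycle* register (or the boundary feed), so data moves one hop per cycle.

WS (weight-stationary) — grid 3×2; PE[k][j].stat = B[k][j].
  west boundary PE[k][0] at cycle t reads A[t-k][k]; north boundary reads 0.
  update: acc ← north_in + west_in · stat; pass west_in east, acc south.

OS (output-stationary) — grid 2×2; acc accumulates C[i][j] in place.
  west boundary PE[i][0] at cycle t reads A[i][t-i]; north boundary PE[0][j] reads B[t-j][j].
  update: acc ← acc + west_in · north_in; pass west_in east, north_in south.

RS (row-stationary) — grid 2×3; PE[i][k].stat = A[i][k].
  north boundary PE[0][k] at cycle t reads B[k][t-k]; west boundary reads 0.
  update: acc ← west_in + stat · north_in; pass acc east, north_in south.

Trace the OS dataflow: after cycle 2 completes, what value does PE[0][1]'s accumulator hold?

PE[0][1].acc = 46

OS on a 2×2 grid — tracing PE[0][1] and its feeders:
  t=0 PE[0][0]: acc=30 h=5 v=6
  t=0 PE[0][1]: acc=0 h=0 v=0
  t=1 PE[0][0]: acc=38 h=2 v=4
  t=1 PE[0][1]: acc=30 h=5 v=6
  t=2 PE[0][0]: acc=86 h=8 v=6
  t=2 PE[0][1]: acc=46 h=2 v=8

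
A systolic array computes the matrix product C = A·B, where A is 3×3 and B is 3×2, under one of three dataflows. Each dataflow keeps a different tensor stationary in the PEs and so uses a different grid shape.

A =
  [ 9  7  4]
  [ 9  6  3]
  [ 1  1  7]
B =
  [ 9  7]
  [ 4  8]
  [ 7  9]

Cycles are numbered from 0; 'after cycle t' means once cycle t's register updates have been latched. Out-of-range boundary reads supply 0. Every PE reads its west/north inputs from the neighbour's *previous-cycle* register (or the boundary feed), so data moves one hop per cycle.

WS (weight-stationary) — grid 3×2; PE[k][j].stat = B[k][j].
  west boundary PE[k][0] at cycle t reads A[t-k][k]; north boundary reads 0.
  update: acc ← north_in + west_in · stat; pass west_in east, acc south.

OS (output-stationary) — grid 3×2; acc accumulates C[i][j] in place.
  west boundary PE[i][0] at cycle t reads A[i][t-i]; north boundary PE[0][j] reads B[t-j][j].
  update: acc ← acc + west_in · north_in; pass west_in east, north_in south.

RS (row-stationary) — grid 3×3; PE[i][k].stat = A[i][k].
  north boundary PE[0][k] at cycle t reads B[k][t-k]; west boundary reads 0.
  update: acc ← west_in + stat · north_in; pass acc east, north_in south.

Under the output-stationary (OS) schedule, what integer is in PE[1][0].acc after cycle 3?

PE[1][0].acc = 126

Tracing OS — 3×2 array, target PE[1][0]:
  @0  [0,0]  acc 81  |  →9  ↓9
  @0  [1,0]  acc 0  |  →0  ↓0
  @1  [0,0]  acc 109  |  →7  ↓4
  @1  [1,0]  acc 81  |  →9  ↓9
  @2  [0,0]  acc 137  |  →4  ↓7
  @2  [1,0]  acc 105  |  →6  ↓4
  @3  [0,0]  acc 137  |  →0  ↓0
  @3  [1,0]  acc 126  |  →3  ↓7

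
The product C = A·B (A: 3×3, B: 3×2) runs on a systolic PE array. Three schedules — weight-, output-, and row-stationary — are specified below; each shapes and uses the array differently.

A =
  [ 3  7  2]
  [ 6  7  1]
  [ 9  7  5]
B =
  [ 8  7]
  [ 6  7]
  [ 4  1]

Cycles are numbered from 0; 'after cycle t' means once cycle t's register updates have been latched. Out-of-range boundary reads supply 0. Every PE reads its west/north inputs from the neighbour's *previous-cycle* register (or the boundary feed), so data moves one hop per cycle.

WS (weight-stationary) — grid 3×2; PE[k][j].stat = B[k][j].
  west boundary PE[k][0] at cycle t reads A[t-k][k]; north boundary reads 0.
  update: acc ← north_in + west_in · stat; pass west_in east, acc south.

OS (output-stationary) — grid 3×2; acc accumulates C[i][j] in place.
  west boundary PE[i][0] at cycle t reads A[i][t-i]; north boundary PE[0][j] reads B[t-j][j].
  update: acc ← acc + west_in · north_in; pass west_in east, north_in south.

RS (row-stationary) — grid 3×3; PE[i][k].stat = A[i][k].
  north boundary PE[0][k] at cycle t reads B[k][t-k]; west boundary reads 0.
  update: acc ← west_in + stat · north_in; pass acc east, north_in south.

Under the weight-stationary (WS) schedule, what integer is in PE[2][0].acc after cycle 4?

Tracing WS — 3×2 array, target PE[2][0]:
  @0  [1,0]  acc 0  |  →0  ↓0
  @0  [2,0]  acc 0  |  →0  ↓0
  @1  [1,0]  acc 66  |  →7  ↓66
  @1  [2,0]  acc 0  |  →0  ↓0
  @2  [1,0]  acc 90  |  →7  ↓90
  @2  [2,0]  acc 74  |  →2  ↓74
  @3  [1,0]  acc 114  |  →7  ↓114
  @3  [2,0]  acc 94  |  →1  ↓94
  @4  [1,0]  acc 0  |  →0  ↓0
  @4  [2,0]  acc 134  |  →5  ↓134

PE[2][0].acc = 134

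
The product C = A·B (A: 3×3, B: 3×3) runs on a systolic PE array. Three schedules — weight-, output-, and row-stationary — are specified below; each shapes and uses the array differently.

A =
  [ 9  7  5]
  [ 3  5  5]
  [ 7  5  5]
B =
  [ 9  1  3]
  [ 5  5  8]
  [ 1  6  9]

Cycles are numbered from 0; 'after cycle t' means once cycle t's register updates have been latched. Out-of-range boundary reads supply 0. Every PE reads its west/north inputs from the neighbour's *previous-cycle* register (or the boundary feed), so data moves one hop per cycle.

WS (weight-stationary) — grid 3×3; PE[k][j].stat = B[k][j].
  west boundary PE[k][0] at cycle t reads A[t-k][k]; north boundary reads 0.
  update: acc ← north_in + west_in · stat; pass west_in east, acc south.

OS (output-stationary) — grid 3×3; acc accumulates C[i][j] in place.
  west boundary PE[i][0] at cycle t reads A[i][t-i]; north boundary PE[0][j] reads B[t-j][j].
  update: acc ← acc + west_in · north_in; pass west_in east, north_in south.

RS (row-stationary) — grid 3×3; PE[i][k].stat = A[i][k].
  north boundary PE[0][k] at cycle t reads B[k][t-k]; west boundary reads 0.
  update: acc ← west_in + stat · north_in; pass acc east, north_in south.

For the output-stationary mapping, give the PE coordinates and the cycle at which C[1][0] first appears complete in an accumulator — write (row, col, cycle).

(row, col, cycle) = (1, 0, 3)

OS — PE[1][0] is where C[1][0] collects:
  0: (1,0).acc=0  regs=<0,0>
  1: (1,0).acc=27  regs=<3,9>
  2: (1,0).acc=52  regs=<5,5>
  3: (1,0).acc=57  regs=<5,1>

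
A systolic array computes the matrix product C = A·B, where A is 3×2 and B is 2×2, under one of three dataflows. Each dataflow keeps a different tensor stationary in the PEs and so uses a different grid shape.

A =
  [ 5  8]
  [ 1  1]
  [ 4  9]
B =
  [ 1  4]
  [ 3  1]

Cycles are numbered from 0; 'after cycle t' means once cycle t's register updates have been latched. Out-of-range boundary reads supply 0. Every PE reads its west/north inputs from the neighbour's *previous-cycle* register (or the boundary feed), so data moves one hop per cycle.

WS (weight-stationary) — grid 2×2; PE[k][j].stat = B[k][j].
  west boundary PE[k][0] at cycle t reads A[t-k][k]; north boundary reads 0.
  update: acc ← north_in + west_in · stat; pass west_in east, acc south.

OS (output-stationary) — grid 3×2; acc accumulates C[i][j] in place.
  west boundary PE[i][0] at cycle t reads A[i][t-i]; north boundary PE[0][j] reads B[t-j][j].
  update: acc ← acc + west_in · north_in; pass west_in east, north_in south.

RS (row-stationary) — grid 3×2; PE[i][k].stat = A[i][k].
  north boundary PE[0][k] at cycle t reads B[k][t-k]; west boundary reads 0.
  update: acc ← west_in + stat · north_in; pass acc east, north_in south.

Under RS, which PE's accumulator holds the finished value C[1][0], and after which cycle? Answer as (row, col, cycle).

(row, col, cycle) = (1, 1, 2)

RS — PE[1][1] is where C[1][0] collects:
  step 0 · PE1,1: acc=0; fwd→0 fwd↓0
  step 1 · PE1,1: acc=0; fwd→0 fwd↓0
  step 2 · PE1,1: acc=4; fwd→4 fwd↓3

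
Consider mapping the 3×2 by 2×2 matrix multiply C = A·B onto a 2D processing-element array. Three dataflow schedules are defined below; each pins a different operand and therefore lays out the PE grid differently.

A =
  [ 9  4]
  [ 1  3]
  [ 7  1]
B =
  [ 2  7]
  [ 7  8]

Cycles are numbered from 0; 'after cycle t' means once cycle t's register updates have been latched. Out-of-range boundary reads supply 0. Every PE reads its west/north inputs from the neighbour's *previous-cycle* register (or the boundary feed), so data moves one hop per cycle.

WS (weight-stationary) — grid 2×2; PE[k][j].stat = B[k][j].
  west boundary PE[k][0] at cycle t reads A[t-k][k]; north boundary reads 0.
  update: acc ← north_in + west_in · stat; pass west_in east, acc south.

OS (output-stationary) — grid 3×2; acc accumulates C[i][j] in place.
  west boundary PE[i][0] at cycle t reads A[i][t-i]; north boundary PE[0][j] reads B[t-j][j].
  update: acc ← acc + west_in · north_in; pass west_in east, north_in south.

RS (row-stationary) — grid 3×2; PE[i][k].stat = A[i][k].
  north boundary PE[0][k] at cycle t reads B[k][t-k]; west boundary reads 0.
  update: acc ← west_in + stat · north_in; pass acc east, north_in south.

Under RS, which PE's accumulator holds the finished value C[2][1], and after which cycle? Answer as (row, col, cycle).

Under RS, C[2][1] lands at PE[2][1]:
  step 0 · PE2,1: acc=0; fwd→0 fwd↓0
  step 1 · PE2,1: acc=0; fwd→0 fwd↓0
  step 2 · PE2,1: acc=0; fwd→0 fwd↓0
  step 3 · PE2,1: acc=21; fwd→21 fwd↓7
  step 4 · PE2,1: acc=57; fwd→57 fwd↓8

(row, col, cycle) = (2, 1, 4)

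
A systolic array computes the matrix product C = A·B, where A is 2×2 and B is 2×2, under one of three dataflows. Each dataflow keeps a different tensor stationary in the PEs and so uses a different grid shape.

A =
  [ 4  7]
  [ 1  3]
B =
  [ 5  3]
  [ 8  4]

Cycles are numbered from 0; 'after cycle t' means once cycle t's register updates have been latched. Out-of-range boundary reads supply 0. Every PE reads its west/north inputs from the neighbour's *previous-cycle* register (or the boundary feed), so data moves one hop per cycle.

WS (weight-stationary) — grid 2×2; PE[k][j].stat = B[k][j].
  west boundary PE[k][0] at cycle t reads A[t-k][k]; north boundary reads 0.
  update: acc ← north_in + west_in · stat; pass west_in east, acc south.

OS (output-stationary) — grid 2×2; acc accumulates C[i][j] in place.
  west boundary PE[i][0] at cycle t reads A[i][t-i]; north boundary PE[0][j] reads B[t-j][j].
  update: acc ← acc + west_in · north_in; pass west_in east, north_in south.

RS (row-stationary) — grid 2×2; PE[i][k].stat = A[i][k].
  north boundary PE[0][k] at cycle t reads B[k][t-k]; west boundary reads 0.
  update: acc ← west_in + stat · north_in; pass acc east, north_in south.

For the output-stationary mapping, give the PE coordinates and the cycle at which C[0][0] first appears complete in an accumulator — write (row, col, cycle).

OS — PE[0][0] is where C[0][0] collects:
  cycle 0: PE[0][0] → acc 20, east 4, south 5
  cycle 1: PE[0][0] → acc 76, east 7, south 8

(row, col, cycle) = (0, 0, 1)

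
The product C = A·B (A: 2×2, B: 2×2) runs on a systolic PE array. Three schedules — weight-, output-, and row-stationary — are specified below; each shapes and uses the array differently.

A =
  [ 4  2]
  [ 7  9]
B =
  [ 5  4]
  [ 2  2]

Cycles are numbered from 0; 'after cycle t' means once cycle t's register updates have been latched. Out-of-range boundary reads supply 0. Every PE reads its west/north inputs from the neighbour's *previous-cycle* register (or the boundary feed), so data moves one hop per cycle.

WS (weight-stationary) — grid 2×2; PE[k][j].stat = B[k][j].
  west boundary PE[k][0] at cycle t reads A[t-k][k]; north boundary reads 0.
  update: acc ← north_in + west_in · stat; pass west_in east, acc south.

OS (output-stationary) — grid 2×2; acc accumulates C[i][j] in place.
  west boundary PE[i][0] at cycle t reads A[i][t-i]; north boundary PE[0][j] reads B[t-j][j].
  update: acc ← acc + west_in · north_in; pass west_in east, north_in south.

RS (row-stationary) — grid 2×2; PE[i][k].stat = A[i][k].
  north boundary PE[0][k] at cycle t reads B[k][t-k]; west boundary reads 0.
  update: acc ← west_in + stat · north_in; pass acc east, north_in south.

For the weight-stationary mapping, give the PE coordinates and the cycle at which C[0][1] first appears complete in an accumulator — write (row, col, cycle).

(row, col, cycle) = (1, 1, 2)

WS: C[0][1] accumulates in PE[1][1]:
  step 0 · PE1,1: acc=0; fwd→0 fwd↓0
  step 1 · PE1,1: acc=0; fwd→0 fwd↓0
  step 2 · PE1,1: acc=20; fwd→2 fwd↓20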